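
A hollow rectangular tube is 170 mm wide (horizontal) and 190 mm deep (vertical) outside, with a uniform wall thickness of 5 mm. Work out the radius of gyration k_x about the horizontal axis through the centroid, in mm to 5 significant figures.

Break the section into simple shapes (no overlaps), measuring from the bottom-left corner of the bounding box.
Outer rectangle: 170 × 190, A = 32 300 mm², y = 95 mm, Ī = 97 169 167 mm⁴.
Inner void (subtracted): 160 × 180, A = 28 800 mm², y = 95 mm, Ī = 77 760 000 mm⁴.
By symmetry the centroid is at mid-height, ȳ = 95 mm.
All pieces are centred on the horizontal axis through the centroid, so I = ΣĪ (holes subtracted) = 19 409 167 mm⁴.
Radius of gyration: k = √(I/A) = √(19 409 167 / 3 500) = 74.46795 mm.

k_x ≈ 74.468 mm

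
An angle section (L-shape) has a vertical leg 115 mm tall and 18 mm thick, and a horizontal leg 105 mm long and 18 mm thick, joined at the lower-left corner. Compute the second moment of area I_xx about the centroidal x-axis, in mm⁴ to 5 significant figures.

I_xx ≈ 4.4207 × 10⁶ mm⁴

Treat the section as a set of non-overlapping primitives; coordinates are from the bounding-box lower-left.
Vertical leg: 18 × 115, A = 2 070 mm², y = 57.5 mm, Ī = 2 281 313 mm⁴.
Horizontal leg (remainder): 87 × 18, A = 1 566 mm², y = 9 mm, Ī = 42 282 mm⁴.
Centroid: ȳ = ΣA·y / ΣA = 36.61139 mm.
Transfer each piece to the centroidal x-axis using Ī + A·d² with d = y − 36.61139:
  vertical leg: d = 20.88861 mm → contributes +3 184 524 mm⁴
  horizontal leg (remainder): d = -27.61139 mm → contributes +1 236 183 mm⁴
Total I = 4 420 707 mm⁴.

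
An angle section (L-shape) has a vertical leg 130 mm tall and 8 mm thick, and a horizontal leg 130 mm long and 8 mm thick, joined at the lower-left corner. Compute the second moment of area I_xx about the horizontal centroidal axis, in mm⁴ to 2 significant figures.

Break the section into simple shapes (no overlaps), measuring from the bottom-left corner of the bounding box.
Vertical leg: 8 × 130, A = 1 040 mm², y = 65 mm, Ī = 1 464 667 mm⁴.
Horizontal leg (remainder): 122 × 8, A = 976 mm², y = 4 mm, Ī = 5 205 mm⁴.
Centroid: ȳ = ΣA·y / ΣA = 35.47 mm.
Transfer each piece to the horizontal centroidal axis using Ī + A·d² with d = y − 35.47:
  vertical leg: d = 29.53 mm → contributes +2 371 676 mm⁴
  horizontal leg (remainder): d = -31.47 mm → contributes +971 690 mm⁴
Total I = 3 343 366 mm⁴.

I_xx ≈ 3.3 × 10⁶ mm⁴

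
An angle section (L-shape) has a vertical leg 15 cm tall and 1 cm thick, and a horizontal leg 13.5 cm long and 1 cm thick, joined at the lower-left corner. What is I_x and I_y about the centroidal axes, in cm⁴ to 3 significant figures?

Break the section into simple shapes (no overlaps), measuring from the bottom-left corner of the bounding box.
Vertical leg: 1 × 15, A = 15 cm², y = 7.5 cm, Ī = 281.25 cm⁴.
Horizontal leg (remainder): 12.5 × 1, A = 12.5 cm², y = 0.5 cm, Ī = 1.0417 cm⁴.
Centroid: ȳ = ΣA·y / ΣA = 4.3182 cm.
Transfer each piece to the centroidal x-axis using Ī + A·d² with d = y − 4.3182:
  vertical leg: d = 3.1818 cm → contributes +433.11 cm⁴
  horizontal leg (remainder): d = -3.8182 cm → contributes +183.27 cm⁴
Total I = 616.38 cm⁴.
For the y-axis: x̄ = 3.5682 cm.
Repeating about the centroidal y-axis gives I_y = 474.66 cm⁴.

I_x ≈ 616 cm⁴, I_y ≈ 475 cm⁴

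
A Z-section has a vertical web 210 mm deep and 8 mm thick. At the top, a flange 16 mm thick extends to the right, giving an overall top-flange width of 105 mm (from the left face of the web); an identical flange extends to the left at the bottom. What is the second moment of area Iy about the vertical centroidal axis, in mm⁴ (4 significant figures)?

Iy ≈ 1.100 × 10⁷ mm⁴

Decompose the section into non-overlapping parts with the origin at the bottom-left of its bounding rectangle.
Web: 8 × 210, A = 1 680 mm², x = 101 mm, Ī = 8 960 mm⁴.
Top flange (beyond web): 97 × 16, A = 1 552 mm², x = 153.5 mm, Ī = 1 216 897 mm⁴.
Bottom flange (beyond web): 97 × 16, A = 1 552 mm², x = 48.5 mm, Ī = 1 216 897 mm⁴.
Centroid: x̄ = ΣA·x / ΣA = 101 mm.
Transfer each piece to the vertical centroidal axis using Ī + A·d² with d = x − 101:
  web: d = 0 mm → contributes +8 960 mm⁴
  top flange (beyond web): d = 52.5 mm → contributes +5 494 597 mm⁴
  bottom flange (beyond web): d = -52.5 mm → contributes +5 494 597 mm⁴
Total I = 10 998 155 mm⁴.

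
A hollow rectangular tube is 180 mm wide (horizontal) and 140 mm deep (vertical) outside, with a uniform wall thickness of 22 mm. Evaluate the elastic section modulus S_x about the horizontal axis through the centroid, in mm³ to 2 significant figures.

Decompose the section into non-overlapping parts with the origin at the bottom-left of its bounding rectangle.
Outer rectangle: 180 × 140, A = 25 200 mm², y = 70 mm, Ī = 41 160 000 mm⁴.
Inner void (subtracted): 136 × 96, A = 13 056 mm², y = 70 mm, Ī = 10 027 008 mm⁴.
By symmetry the centroid is at mid-height, ȳ = 70 mm.
All pieces are centred on the horizontal axis through the centroid, so I = ΣĪ (holes subtracted) = 31 132 992 mm⁴.
Extreme fibre distance c = 70 mm; S = I/c = 444 757 mm³.

S_x ≈ 4.4 × 10⁵ mm³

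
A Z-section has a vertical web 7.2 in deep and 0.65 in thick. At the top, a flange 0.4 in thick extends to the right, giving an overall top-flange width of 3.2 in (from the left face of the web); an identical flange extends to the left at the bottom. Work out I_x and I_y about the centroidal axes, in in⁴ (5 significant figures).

I_x ≈ 43.827 in⁴, I_y ≈ 6.4926 in⁴

Decompose the section into non-overlapping parts with the origin at the bottom-left of its bounding rectangle.
Web: 0.65 × 7.2, A = 4.68 in², y = 3.6 in, Ī = 20.2176 in⁴.
Top flange (beyond web): 2.55 × 0.4, A = 1.02 in², y = 7 in, Ī = 0.0136 in⁴.
Bottom flange (beyond web): 2.55 × 0.4, A = 1.02 in², y = 0.2 in, Ī = 0.0136 in⁴.
Centroid: ȳ = ΣA·y / ΣA = 3.6 in.
Transfer each piece to the centroidal x-axis using Ī + A·d² with d = y − 3.6:
  web: d = 0 in → contributes +20.2176 in⁴
  top flange (beyond web): d = 3.4 in → contributes +11.8048 in⁴
  bottom flange (beyond web): d = -3.4 in → contributes +11.8048 in⁴
Total I = 43.8272 in⁴.
For the y-axis: x̄ = 2.875 in.
Repeating about the centroidal y-axis gives I_y = 6.4926 in⁴.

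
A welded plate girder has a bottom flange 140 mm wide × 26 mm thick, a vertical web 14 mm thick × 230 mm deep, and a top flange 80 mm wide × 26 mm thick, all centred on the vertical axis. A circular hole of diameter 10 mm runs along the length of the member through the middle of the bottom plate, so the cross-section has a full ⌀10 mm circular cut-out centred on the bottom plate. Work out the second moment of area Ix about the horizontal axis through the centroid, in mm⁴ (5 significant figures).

Ix ≈ 1.0289 × 10⁸ mm⁴

Split into non-overlapping primitives; take the origin at the lower-left of the bounding box.
Bottom plate: 140 × 26, A = 3 640 mm², y = 13 mm, Ī = 205053.3 mm⁴.
Web plate: 14 × 230, A = 3 220 mm², y = 141 mm, Ī = 14 194 833 mm⁴.
Top plate: 80 × 26, A = 2 080 mm², y = 269 mm, Ī = 117173.3 mm⁴.
Hole (subtracted): ⌀10, A = 78.53982 mm², y = 13 mm, Ī = 490.8739 mm⁴.
Centroid: ȳ = ΣA·y / ΣA = 119.6009 mm.
Transfer each piece to the horizontal axis through the centroid using Ī + A·d² with d = y − 119.6009:
  bottom plate: d = -106.6009 mm → contributes +41 569 143 mm⁴
  web plate: d = 21.39906 mm → contributes +15 669 335 mm⁴
  top plate: d = 149.3991 mm → contributes +46 542 937 mm⁴
  hole: d = -106.6009 mm → contributes −892998.6 mm⁴
Total I = 102 888 416 mm⁴.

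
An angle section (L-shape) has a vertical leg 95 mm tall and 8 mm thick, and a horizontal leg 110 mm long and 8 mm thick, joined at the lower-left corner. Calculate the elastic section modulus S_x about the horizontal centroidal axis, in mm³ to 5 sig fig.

S_x ≈ 1.8859 × 10⁴ mm³

Break the section into simple shapes (no overlaps), measuring from the bottom-left corner of the bounding box.
Vertical leg: 8 × 95, A = 760 mm², y = 47.5 mm, Ī = 571583.3 mm⁴.
Horizontal leg (remainder): 102 × 8, A = 816 mm², y = 4 mm, Ī = 4 352 mm⁴.
Centroid: ȳ = ΣA·y / ΣA = 24.97716 mm.
Transfer each piece to the horizontal centroidal axis using Ī + A·d² with d = y − 24.97716:
  vertical leg: d = 22.52284 mm → contributes +957114.9 mm⁴
  horizontal leg (remainder): d = -20.97716 mm → contributes +363425.6 mm⁴
Total I = 1 320 541 mm⁴.
Extreme fibre distance c = 70.02284 mm; S = I/c = 18858.71 mm³.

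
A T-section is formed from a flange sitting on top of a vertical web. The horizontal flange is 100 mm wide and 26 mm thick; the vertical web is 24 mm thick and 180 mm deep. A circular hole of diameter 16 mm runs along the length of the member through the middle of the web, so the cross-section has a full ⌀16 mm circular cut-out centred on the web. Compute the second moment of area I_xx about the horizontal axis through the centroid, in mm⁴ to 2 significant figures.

Split into non-overlapping primitives; take the origin at the lower-left of the bounding box.
Flange: 100 × 26, A = 2 600 mm², y = 193 mm, Ī = 146 467 mm⁴.
Web: 24 × 180, A = 4 320 mm², y = 90 mm, Ī = 11 664 000 mm⁴.
Hole (subtracted): ⌀16, A = 201.1 mm², y = 90 mm, Ī = 3 217 mm⁴.
Centroid: ȳ = ΣA·y / ΣA = 129.9 mm.
Transfer each piece to the horizontal axis through the centroid using Ī + A·d² with d = y − 129.9:
  flange: d = 63.14 mm → contributes +10 512 606 mm⁴
  web: d = -39.86 mm → contributes +18 526 836 mm⁴
  hole: d = -39.86 mm → contributes −322 628 mm⁴
Total I = 28 716 814 mm⁴.

I_xx ≈ 2.9 × 10⁷ mm⁴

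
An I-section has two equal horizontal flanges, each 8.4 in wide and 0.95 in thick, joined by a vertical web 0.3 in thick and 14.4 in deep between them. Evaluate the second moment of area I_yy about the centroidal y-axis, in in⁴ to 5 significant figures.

Split into non-overlapping primitives; take the origin at the lower-left of the bounding box.
Bottom flange: 8.4 × 0.95, A = 7.98 in², x = 4.2 in, Ī = 46.9224 in⁴.
Web: 0.3 × 14.4, A = 4.32 in², x = 4.2 in, Ī = 0.0324 in⁴.
Top flange: 8.4 × 0.95, A = 7.98 in², x = 4.2 in, Ī = 46.9224 in⁴.
By symmetry the centroid is at mid-width, x̄ = 4.2 in.
All pieces are centred on the centroidal y-axis, so I = ΣĪ = 93.8772 in⁴.

I_yy ≈ 93.877 in⁴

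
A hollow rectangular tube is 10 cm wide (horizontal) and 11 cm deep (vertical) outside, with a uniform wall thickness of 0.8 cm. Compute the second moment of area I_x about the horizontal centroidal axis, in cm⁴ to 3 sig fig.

I_x ≈ 528 cm⁴

Split into non-overlapping primitives; take the origin at the lower-left of the bounding box.
Outer rectangle: 10 × 11, A = 110 cm², y = 5.5 cm, Ī = 1109.2 cm⁴.
Inner void (subtracted): 8.4 × 9.4, A = 78.96 cm², y = 5.5 cm, Ī = 581.41 cm⁴.
By symmetry the centroid is at mid-height, ȳ = 5.5 cm.
All pieces are centred on the horizontal centroidal axis, so I = ΣĪ (holes subtracted) = 527.76 cm⁴.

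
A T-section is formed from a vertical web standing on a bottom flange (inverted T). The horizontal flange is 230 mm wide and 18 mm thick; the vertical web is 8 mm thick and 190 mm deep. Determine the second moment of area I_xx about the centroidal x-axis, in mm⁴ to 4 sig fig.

I_xx ≈ 1.671 × 10⁷ mm⁴

Break the section into simple shapes (no overlaps), measuring from the bottom-left corner of the bounding box.
Flange: 230 × 18, A = 4 140 mm², y = 9 mm, Ī = 111 780 mm⁴.
Web: 8 × 190, A = 1 520 mm², y = 113 mm, Ī = 4 572 667 mm⁴.
Centroid: ȳ = ΣA·y / ΣA = 36.9293 mm.
Transfer each piece to the centroidal x-axis using Ī + A·d² with d = y − 36.9293:
  flange: d = -27.9293 mm → contributes +3 341 176 mm⁴
  web: d = 76.0707 mm → contributes +13 368 522 mm⁴
Total I = 16 709 698 mm⁴.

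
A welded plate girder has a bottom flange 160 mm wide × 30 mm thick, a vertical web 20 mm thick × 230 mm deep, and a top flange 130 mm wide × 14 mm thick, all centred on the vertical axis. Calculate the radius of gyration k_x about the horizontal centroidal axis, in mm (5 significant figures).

Treat the section as a set of non-overlapping primitives; coordinates are from the bounding-box lower-left.
Bottom plate: 160 × 30, A = 4 800 mm², y = 15 mm, Ī = 360 000 mm⁴.
Web plate: 20 × 230, A = 4 600 mm², y = 145 mm, Ī = 20 278 333 mm⁴.
Top plate: 130 × 14, A = 1 820 mm², y = 267 mm, Ī = 29726.67 mm⁴.
Centroid: ȳ = ΣA·y / ΣA = 109.1747 mm.
Transfer each piece to the horizontal centroidal axis using Ī + A·d² with d = y − 109.1747:
  bottom plate: d = -94.17469 mm → contributes +42 930 585 mm⁴
  web plate: d = 35.82531 mm → contributes +26 182 217 mm⁴
  top plate: d = 157.8253 mm → contributes +45 363 796 mm⁴
Total I = 114 476 598 mm⁴.
Radius of gyration: k = √(I/A) = √(114 476 598 / 11 220) = 101.0094 mm.

k_x ≈ 101.01 mm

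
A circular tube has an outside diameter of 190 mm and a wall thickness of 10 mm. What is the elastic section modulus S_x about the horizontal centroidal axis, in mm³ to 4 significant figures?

Break the section into simple shapes (no overlaps), measuring from the bottom-left corner of the bounding box.
Outer circle: ⌀190, A = 28352.9 mm², y = 95 mm, Ī = 63 971 171 mm⁴.
Bore (subtracted): ⌀170, A = 22 698 mm², y = 95 mm, Ī = 40 998 275 mm⁴.
By symmetry the centroid is at mid-height, ȳ = 95 mm.
All pieces are centred on the horizontal centroidal axis, so I = ΣĪ (holes subtracted) = 22 972 896 mm⁴.
Extreme fibre distance c = 95 mm; S = I/c = 241 820 mm³.

S_x ≈ 2.418 × 10⁵ mm³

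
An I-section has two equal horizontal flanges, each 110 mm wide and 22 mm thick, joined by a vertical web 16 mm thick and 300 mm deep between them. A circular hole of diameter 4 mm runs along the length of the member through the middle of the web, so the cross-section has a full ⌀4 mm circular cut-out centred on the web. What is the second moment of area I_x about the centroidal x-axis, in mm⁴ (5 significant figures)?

I_x ≈ 1.6165 × 10⁸ mm⁴

Treat the section as a set of non-overlapping primitives; coordinates are from the bounding-box lower-left.
Bottom flange: 110 × 22, A = 2 420 mm², y = 11 mm, Ī = 97606.67 mm⁴.
Web: 16 × 300, A = 4 800 mm², y = 172 mm, Ī = 36 000 000 mm⁴.
Top flange: 110 × 22, A = 2 420 mm², y = 333 mm, Ī = 97606.67 mm⁴.
Hole (subtracted): ⌀4, A = 12.56637 mm², y = 172 mm, Ī = 12.56637 mm⁴.
By symmetry the centroid is at mid-height, ȳ = 172 mm.
Transfer each piece to the centroidal x-axis using Ī + A·d² with d = y − 172:
  bottom flange: d = -161 mm → contributes +62 826 427 mm⁴
  web: d = 0 mm → contributes +36 000 000 mm⁴
  top flange: d = 161 mm → contributes +62 826 427 mm⁴
  hole: d = 0 mm → contributes −12.56637 mm⁴
Total I = 161 652 841 mm⁴.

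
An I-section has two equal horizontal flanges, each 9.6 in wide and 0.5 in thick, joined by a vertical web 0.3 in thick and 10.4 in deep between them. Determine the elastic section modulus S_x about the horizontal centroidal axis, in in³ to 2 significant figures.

Decompose the section into non-overlapping parts with the origin at the bottom-left of its bounding rectangle.
Bottom flange: 9.6 × 0.5, A = 4.8 in², y = 0.25 in, Ī = 0.1 in⁴.
Web: 0.3 × 10.4, A = 3.12 in², y = 5.7 in, Ī = 28.12 in⁴.
Top flange: 9.6 × 0.5, A = 4.8 in², y = 11.15 in, Ī = 0.1 in⁴.
By symmetry the centroid is at mid-height, ȳ = 5.7 in.
Transfer each piece to the horizontal centroidal axis using Ī + A·d² with d = y − 5.7:
  bottom flange: d = -5.45 in → contributes +142.7 in⁴
  web: d = 0 in → contributes +28.12 in⁴
  top flange: d = 5.45 in → contributes +142.7 in⁴
Total I = 313.5 in⁴.
Extreme fibre distance c = 5.7 in; S = I/c = 54.99 in³.

S_x ≈ 55 in³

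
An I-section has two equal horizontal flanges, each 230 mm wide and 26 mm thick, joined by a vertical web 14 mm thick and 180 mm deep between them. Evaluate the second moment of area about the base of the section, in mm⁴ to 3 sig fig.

Treat the section as a set of non-overlapping primitives; coordinates are from the bounding-box lower-left.
Bottom flange: 230 × 26, A = 5 980 mm², y = 13 mm, Ī = 336 873 mm⁴.
Web: 14 × 180, A = 2 520 mm², y = 116 mm, Ī = 6 804 000 mm⁴.
Top flange: 230 × 26, A = 5 980 mm², y = 219 mm, Ī = 336 873 mm⁴.
Transfer each piece to the bottom edge using Ī + A·d² with d = y − 0:
  bottom flange: d = 13 mm → contributes +1 347 493 mm⁴
  web: d = 116 mm → contributes +40 713 120 mm⁴
  top flange: d = 219 mm → contributes +287 143 653 mm⁴
Total I = 329 204 267 mm⁴.

I_base ≈ 3.29 × 10⁸ mm⁴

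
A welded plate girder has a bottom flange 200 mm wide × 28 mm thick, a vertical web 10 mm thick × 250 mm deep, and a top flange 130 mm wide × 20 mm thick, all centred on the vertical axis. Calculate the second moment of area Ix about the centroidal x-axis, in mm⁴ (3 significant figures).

Decompose the section into non-overlapping parts with the origin at the bottom-left of its bounding rectangle.
Bottom plate: 200 × 28, A = 5 600 mm², y = 14 mm, Ī = 365 867 mm⁴.
Web plate: 10 × 250, A = 2 500 mm², y = 153 mm, Ī = 13 020 833 mm⁴.
Top plate: 130 × 20, A = 2 600 mm², y = 288 mm, Ī = 86 667 mm⁴.
Centroid: ȳ = ΣA·y / ΣA = 113.06 mm.
Transfer each piece to the centroidal x-axis using Ī + A·d² with d = y − 113.06:
  bottom plate: d = -99.056 mm → contributes +55 313 660 mm⁴
  web plate: d = 39.944 mm → contributes +17 009 626 mm⁴
  top plate: d = 174.94 mm → contributes +79 660 647 mm⁴
Total I = 151 983 933 mm⁴.

Ix ≈ 1.52 × 10⁸ mm⁴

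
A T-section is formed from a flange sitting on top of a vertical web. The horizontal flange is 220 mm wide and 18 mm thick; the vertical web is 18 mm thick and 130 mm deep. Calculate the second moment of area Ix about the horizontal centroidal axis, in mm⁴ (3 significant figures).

Decompose the section into non-overlapping parts with the origin at the bottom-left of its bounding rectangle.
Flange: 220 × 18, A = 3 960 mm², y = 139 mm, Ī = 106 920 mm⁴.
Web: 18 × 130, A = 2 340 mm², y = 65 mm, Ī = 3 295 500 mm⁴.
Centroid: ȳ = ΣA·y / ΣA = 111.51 mm.
Transfer each piece to the horizontal centroidal axis using Ī + A·d² with d = y − 111.51:
  flange: d = 27.486 mm → contributes +3 098 559 mm⁴
  web: d = -46.514 mm → contributes +8 358 274 mm⁴
Total I = 11 456 834 mm⁴.

Ix ≈ 1.15 × 10⁷ mm⁴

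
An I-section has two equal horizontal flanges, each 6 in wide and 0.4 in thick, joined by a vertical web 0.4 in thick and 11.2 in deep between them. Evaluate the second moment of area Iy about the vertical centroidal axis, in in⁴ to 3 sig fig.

Treat the section as a set of non-overlapping primitives; coordinates are from the bounding-box lower-left.
Bottom flange: 6 × 0.4, A = 2.4 in², x = 3 in, Ī = 7.2 in⁴.
Web: 0.4 × 11.2, A = 4.48 in², x = 3 in, Ī = 0.059733 in⁴.
Top flange: 6 × 0.4, A = 2.4 in², x = 3 in, Ī = 7.2 in⁴.
By symmetry the centroid is at mid-width, x̄ = 3 in.
All pieces are centred on the vertical centroidal axis, so I = ΣĪ = 14.46 in⁴.

Iy ≈ 14.5 in⁴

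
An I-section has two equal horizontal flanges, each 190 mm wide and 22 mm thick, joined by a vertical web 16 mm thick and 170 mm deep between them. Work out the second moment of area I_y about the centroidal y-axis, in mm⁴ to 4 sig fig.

Treat the section as a set of non-overlapping primitives; coordinates are from the bounding-box lower-left.
Bottom flange: 190 × 22, A = 4 180 mm², x = 95 mm, Ī = 12 574 833 mm⁴.
Web: 16 × 170, A = 2 720 mm², x = 95 mm, Ī = 58026.7 mm⁴.
Top flange: 190 × 22, A = 4 180 mm², x = 95 mm, Ī = 12 574 833 mm⁴.
By symmetry the centroid is at mid-width, x̄ = 95 mm.
All pieces are centred on the centroidal y-axis, so I = ΣĪ = 25 207 693 mm⁴.

I_y ≈ 2.521 × 10⁷ mm⁴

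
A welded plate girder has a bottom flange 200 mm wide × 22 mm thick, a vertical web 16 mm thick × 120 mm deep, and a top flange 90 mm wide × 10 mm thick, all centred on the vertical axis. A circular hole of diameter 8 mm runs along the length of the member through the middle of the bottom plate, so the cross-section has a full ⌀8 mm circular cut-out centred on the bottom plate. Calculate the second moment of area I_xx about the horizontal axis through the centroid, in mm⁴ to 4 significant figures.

Split into non-overlapping primitives; take the origin at the lower-left of the bounding box.
Bottom plate: 200 × 22, A = 4 400 mm², y = 11 mm, Ī = 177 467 mm⁴.
Web plate: 16 × 120, A = 1 920 mm², y = 82 mm, Ī = 2 304 000 mm⁴.
Top plate: 90 × 10, A = 900 mm², y = 147 mm, Ī = 7 500 mm⁴.
Hole (subtracted): ⌀8, A = 50.2655 mm², y = 11 mm, Ī = 201.062 mm⁴.
Centroid: ȳ = ΣA·y / ΣA = 47.085 mm.
Transfer each piece to the horizontal axis through the centroid using Ī + A·d² with d = y − 47.085:
  bottom plate: d = -36.085 mm → contributes +5 906 832 mm⁴
  web plate: d = 34.915 mm → contributes +4 644 587 mm⁴
  top plate: d = 99.915 mm → contributes +8 992 203 mm⁴
  hole: d = -36.085 mm → contributes −65653.2 mm⁴
Total I = 19 477 970 mm⁴.

I_xx ≈ 1.948 × 10⁷ mm⁴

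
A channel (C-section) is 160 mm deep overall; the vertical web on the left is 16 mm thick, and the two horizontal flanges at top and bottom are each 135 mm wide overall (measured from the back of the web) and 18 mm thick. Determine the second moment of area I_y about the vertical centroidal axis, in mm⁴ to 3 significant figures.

Break the section into simple shapes (no overlaps), measuring from the bottom-left corner of the bounding box.
Web: 16 × 160, A = 2 560 mm², x = 8 mm, Ī = 54 613 mm⁴.
Top flange (beyond web): 119 × 18, A = 2 142 mm², x = 75.5 mm, Ī = 2 527 739 mm⁴.
Bottom flange (beyond web): 119 × 18, A = 2 142 mm², x = 75.5 mm, Ī = 2 527 739 mm⁴.
Centroid: x̄ = ΣA·x / ΣA = 50.252 mm.
Transfer each piece to the vertical centroidal axis using Ī + A·d² with d = x − 50.252:
  web: d = -42.252 mm → contributes +4 624 721 mm⁴
  top flange (beyond web): d = 25.248 mm → contributes +3 893 224 mm⁴
  bottom flange (beyond web): d = 25.248 mm → contributes +3 893 224 mm⁴
Total I = 12 411 168 mm⁴.

I_y ≈ 1.24 × 10⁷ mm⁴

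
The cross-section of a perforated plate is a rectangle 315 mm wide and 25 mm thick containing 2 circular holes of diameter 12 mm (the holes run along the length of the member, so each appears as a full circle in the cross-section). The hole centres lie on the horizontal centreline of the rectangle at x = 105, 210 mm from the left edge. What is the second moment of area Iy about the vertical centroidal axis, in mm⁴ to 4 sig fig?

Decompose the section into non-overlapping parts with the origin at the bottom-left of its bounding rectangle.
Plate: 315 × 25, A = 7 875 mm², x = 157.5 mm, Ī = 65 116 406 mm⁴.
Hole 1 (subtracted): ⌀12, A = 113.097 mm², x = 105 mm, Ī = 1017.88 mm⁴.
Hole 2 (subtracted): ⌀12, A = 113.097 mm², x = 210 mm, Ī = 1017.88 mm⁴.
By symmetry the centroid is at mid-width, x̄ = 157.5 mm.
Transfer each piece to the vertical centroidal axis using Ī + A·d² with d = x − 157.5:
  plate: d = 0 mm → contributes +65 116 406 mm⁴
  hole 1: d = -52.5 mm → contributes −312 742 mm⁴
  hole 2: d = 52.5 mm → contributes −312 742 mm⁴
Total I = 64 490 921 mm⁴.

Iy ≈ 6.449 × 10⁷ mm⁴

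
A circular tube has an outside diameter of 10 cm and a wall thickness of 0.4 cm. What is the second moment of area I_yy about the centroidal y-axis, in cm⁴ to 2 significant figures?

I_yy ≈ 140 cm⁴

Decompose the section into non-overlapping parts with the origin at the bottom-left of its bounding rectangle.
Outer circle: ⌀10, A = 78.54 cm², x = 5 cm, Ī = 490.9 cm⁴.
Bore (subtracted): ⌀9.2, A = 66.48 cm², x = 5 cm, Ī = 351.7 cm⁴.
By symmetry the centroid is at mid-width, x̄ = 5 cm.
All pieces are centred on the centroidal y-axis, so I = ΣĪ (holes subtracted) = 139.2 cm⁴.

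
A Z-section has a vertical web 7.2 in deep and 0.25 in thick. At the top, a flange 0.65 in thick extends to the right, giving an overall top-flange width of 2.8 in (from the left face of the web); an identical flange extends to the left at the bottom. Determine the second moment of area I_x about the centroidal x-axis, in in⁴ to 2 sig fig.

I_x ≈ 43 in⁴

Split into non-overlapping primitives; take the origin at the lower-left of the bounding box.
Web: 0.25 × 7.2, A = 1.8 in², y = 3.6 in, Ī = 7.776 in⁴.
Top flange (beyond web): 2.55 × 0.65, A = 1.658 in², y = 6.875 in, Ī = 0.05836 in⁴.
Bottom flange (beyond web): 2.55 × 0.65, A = 1.658 in², y = 0.325 in, Ī = 0.05836 in⁴.
Centroid: ȳ = ΣA·y / ΣA = 3.6 in.
Transfer each piece to the centroidal x-axis using Ī + A·d² with d = y − 3.6:
  web: d = 0 in → contributes +7.776 in⁴
  top flange (beyond web): d = 3.275 in → contributes +17.84 in⁴
  bottom flange (beyond web): d = -3.275 in → contributes +17.84 in⁴
Total I = 43.45 in⁴.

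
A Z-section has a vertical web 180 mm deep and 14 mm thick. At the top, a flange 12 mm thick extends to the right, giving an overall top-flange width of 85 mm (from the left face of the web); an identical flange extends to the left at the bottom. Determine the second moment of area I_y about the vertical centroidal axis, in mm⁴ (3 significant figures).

I_y ≈ 3.83 × 10⁶ mm⁴

Break the section into simple shapes (no overlaps), measuring from the bottom-left corner of the bounding box.
Web: 14 × 180, A = 2 520 mm², x = 78 mm, Ī = 41 160 mm⁴.
Top flange (beyond web): 71 × 12, A = 852 mm², x = 120.5 mm, Ī = 357 911 mm⁴.
Bottom flange (beyond web): 71 × 12, A = 852 mm², x = 35.5 mm, Ī = 357 911 mm⁴.
Centroid: x̄ = ΣA·x / ΣA = 78 mm.
Transfer each piece to the vertical centroidal axis using Ī + A·d² with d = x − 78:
  web: d = 0 mm → contributes +41 160 mm⁴
  top flange (beyond web): d = 42.5 mm → contributes +1 896 836 mm⁴
  bottom flange (beyond web): d = -42.5 mm → contributes +1 896 836 mm⁴
Total I = 3 834 832 mm⁴.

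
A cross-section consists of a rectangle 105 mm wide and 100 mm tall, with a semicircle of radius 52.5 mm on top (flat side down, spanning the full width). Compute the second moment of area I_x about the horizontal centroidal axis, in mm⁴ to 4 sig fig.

Break the section into simple shapes (no overlaps), measuring from the bottom-left corner of the bounding box.
Rectangular body: 105 × 100, A = 10 500 mm², y = 50 mm, Ī = 8 750 000 mm⁴.
Semicircular cap: semicircle r = 52.5, A = 4329.51 mm², y = 122.282 mm, Ī = 833 814 mm⁴.
Centroid: ȳ = ΣA·y / ΣA = 71.1028 mm.
Transfer each piece to the horizontal centroidal axis using Ī + A·d² with d = y − 71.1028:
  rectangular body: d = -21.1028 mm → contributes +13 425 945 mm⁴
  semicircular cap: d = 51.1789 mm → contributes +12 174 002 mm⁴
Total I = 25 599 948 mm⁴.

I_x ≈ 2.560 × 10⁷ mm⁴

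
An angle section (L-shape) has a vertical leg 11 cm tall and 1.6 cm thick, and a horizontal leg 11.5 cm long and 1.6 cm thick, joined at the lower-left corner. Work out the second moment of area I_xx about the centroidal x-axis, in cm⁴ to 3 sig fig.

Treat the section as a set of non-overlapping primitives; coordinates are from the bounding-box lower-left.
Vertical leg: 1.6 × 11, A = 17.6 cm², y = 5.5 cm, Ī = 177.47 cm⁴.
Horizontal leg (remainder): 9.9 × 1.6, A = 15.84 cm², y = 0.8 cm, Ī = 3.3792 cm⁴.
Centroid: ȳ = ΣA·y / ΣA = 3.2737 cm.
Transfer each piece to the centroidal x-axis using Ī + A·d² with d = y − 3.2737:
  vertical leg: d = 2.2263 cm → contributes +264.7 cm⁴
  horizontal leg (remainder): d = -2.4737 cm → contributes +100.31 cm⁴
Total I = 365.01 cm⁴.

I_xx ≈ 365 cm⁴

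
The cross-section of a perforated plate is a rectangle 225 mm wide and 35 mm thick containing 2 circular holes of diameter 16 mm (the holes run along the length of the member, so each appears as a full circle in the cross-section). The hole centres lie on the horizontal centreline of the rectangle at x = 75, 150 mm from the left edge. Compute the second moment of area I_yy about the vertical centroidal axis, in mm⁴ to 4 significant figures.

Split into non-overlapping primitives; take the origin at the lower-left of the bounding box.
Plate: 225 × 35, A = 7 875 mm², x = 112.5 mm, Ī = 33 222 656 mm⁴.
Hole 1 (subtracted): ⌀16, A = 201.062 mm², x = 75 mm, Ī = 3216.99 mm⁴.
Hole 2 (subtracted): ⌀16, A = 201.062 mm², x = 150 mm, Ī = 3216.99 mm⁴.
By symmetry the centroid is at mid-width, x̄ = 112.5 mm.
Transfer each piece to the vertical centroidal axis using Ī + A·d² with d = x − 112.5:
  plate: d = 0 mm → contributes +33 222 656 mm⁴
  hole 1: d = -37.5 mm → contributes −285 960 mm⁴
  hole 2: d = 37.5 mm → contributes −285 960 mm⁴
Total I = 32 650 736 mm⁴.

I_yy ≈ 3.265 × 10⁷ mm⁴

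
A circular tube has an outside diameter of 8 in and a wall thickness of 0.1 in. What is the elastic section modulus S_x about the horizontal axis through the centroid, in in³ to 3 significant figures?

S_x ≈ 4.84 in³

Decompose the section into non-overlapping parts with the origin at the bottom-left of its bounding rectangle.
Outer circle: ⌀8, A = 50.265 in², y = 4 in, Ī = 201.06 in⁴.
Bore (subtracted): ⌀7.8, A = 47.784 in², y = 4 in, Ī = 181.7 in⁴.
By symmetry the centroid is at mid-height, ȳ = 4 in.
All pieces are centred on the horizontal axis through the centroid, so I = ΣĪ (holes subtracted) = 19.365 in⁴.
Extreme fibre distance c = 4 in; S = I/c = 4.8412 in³.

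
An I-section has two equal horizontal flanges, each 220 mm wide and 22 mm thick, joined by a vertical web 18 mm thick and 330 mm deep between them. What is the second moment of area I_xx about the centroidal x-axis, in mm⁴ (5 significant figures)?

I_xx ≈ 3.5414 × 10⁸ mm⁴

Decompose the section into non-overlapping parts with the origin at the bottom-left of its bounding rectangle.
Bottom flange: 220 × 22, A = 4 840 mm², y = 11 mm, Ī = 195213.3 mm⁴.
Web: 18 × 330, A = 5 940 mm², y = 187 mm, Ī = 53 905 500 mm⁴.
Top flange: 220 × 22, A = 4 840 mm², y = 363 mm, Ī = 195213.3 mm⁴.
By symmetry the centroid is at mid-height, ȳ = 187 mm.
Transfer each piece to the centroidal x-axis using Ī + A·d² with d = y − 187:
  bottom flange: d = -176 mm → contributes +150 119 053 mm⁴
  web: d = 0 mm → contributes +53 905 500 mm⁴
  top flange: d = 176 mm → contributes +150 119 053 mm⁴
Total I = 354 143 607 mm⁴.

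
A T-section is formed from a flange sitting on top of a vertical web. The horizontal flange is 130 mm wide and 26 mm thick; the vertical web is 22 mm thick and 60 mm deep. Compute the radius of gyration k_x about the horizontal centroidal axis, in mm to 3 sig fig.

k_x ≈ 22.3 mm

Split into non-overlapping primitives; take the origin at the lower-left of the bounding box.
Flange: 130 × 26, A = 3 380 mm², y = 73 mm, Ī = 190 407 mm⁴.
Web: 22 × 60, A = 1 320 mm², y = 30 mm, Ī = 396 000 mm⁴.
Centroid: ȳ = ΣA·y / ΣA = 60.923 mm.
Transfer each piece to the horizontal centroidal axis using Ī + A·d² with d = y − 60.923:
  flange: d = 12.077 mm → contributes +683 360 mm⁴
  web: d = -30.923 mm → contributes +1 658 259 mm⁴
Total I = 2 341 619 mm⁴.
Radius of gyration: k = √(I/A) = √(2 341 619 / 4 700) = 22.321 mm.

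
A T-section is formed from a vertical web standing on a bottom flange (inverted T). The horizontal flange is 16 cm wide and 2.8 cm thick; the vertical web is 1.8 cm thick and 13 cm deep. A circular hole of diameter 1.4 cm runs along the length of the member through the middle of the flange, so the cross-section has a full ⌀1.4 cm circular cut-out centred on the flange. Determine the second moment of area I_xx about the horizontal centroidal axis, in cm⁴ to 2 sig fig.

I_xx ≈ 1300 cm⁴

Split into non-overlapping primitives; take the origin at the lower-left of the bounding box.
Flange: 16 × 2.8, A = 44.8 cm², y = 1.4 cm, Ī = 29.27 cm⁴.
Web: 1.8 × 13, A = 23.4 cm², y = 9.3 cm, Ī = 329.6 cm⁴.
Hole (subtracted): ⌀1.4, A = 1.539 cm², y = 1.4 cm, Ī = 0.1886 cm⁴.
Centroid: ȳ = ΣA·y / ΣA = 4.173 cm.
Transfer each piece to the horizontal centroidal axis using Ī + A·d² with d = y − 4.173:
  flange: d = -2.773 cm → contributes +373.8 cm⁴
  web: d = 5.127 cm → contributes +944.6 cm⁴
  hole: d = -2.773 cm → contributes −12.03 cm⁴
Total I = 1 306 cm⁴.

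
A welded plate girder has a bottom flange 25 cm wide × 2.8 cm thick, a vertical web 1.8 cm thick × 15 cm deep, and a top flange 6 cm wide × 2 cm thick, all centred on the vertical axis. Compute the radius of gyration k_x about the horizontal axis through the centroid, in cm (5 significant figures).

k_x ≈ 6.4091 cm

Decompose the section into non-overlapping parts with the origin at the bottom-left of its bounding rectangle.
Bottom plate: 25 × 2.8, A = 70 cm², y = 1.4 cm, Ī = 45.73333 cm⁴.
Web plate: 1.8 × 15, A = 27 cm², y = 10.3 cm, Ī = 506.25 cm⁴.
Top plate: 6 × 2, A = 12 cm², y = 18.8 cm, Ī = 4 cm⁴.
Centroid: ȳ = ΣA·y / ΣA = 5.520183 cm.
Transfer each piece to the horizontal axis through the centroid using Ī + A·d² with d = y − 5.520183:
  bottom plate: d = -4.120183 cm → contributes +1234.047 cm⁴
  web plate: d = 4.779817 cm → contributes +1123.109 cm⁴
  top plate: d = 13.27982 cm → contributes +2120.242 cm⁴
Total I = 4477.399 cm⁴.
Radius of gyration: k = √(I/A) = √(4477.399 / 109) = 6.409138 cm.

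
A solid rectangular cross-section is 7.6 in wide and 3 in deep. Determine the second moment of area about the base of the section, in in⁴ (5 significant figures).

The section: 7.6 × 3, A = 22.8 in², y = 1.5 in, Ī = 17.1 in⁴.
Transfer it to the bottom edge using Ī + A·d² with d = y − 0:
  the section: d = 1.5 in → contributes +68.4 in⁴
Total I = 68.4 in⁴.

I_base ≈ 68.400 in⁴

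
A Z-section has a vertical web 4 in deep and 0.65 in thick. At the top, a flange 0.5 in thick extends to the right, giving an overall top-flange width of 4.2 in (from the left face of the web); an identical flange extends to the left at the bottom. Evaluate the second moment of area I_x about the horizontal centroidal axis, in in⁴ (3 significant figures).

I_x ≈ 14.4 in⁴

Decompose the section into non-overlapping parts with the origin at the bottom-left of its bounding rectangle.
Web: 0.65 × 4, A = 2.6 in², y = 2 in, Ī = 3.4667 in⁴.
Top flange (beyond web): 3.55 × 0.5, A = 1.775 in², y = 3.75 in, Ī = 0.036979 in⁴.
Bottom flange (beyond web): 3.55 × 0.5, A = 1.775 in², y = 0.25 in, Ī = 0.036979 in⁴.
Centroid: ȳ = ΣA·y / ΣA = 2 in.
Transfer each piece to the horizontal centroidal axis using Ī + A·d² with d = y − 2:
  web: d = 0 in → contributes +3.4667 in⁴
  top flange (beyond web): d = 1.75 in → contributes +5.4729 in⁴
  bottom flange (beyond web): d = -1.75 in → contributes +5.4729 in⁴
Total I = 14.413 in⁴.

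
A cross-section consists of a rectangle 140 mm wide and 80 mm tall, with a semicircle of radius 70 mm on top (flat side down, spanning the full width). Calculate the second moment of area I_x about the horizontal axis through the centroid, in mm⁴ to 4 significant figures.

I_x ≈ 3.078 × 10⁷ mm⁴

Break the section into simple shapes (no overlaps), measuring from the bottom-left corner of the bounding box.
Rectangular body: 140 × 80, A = 11 200 mm², y = 40 mm, Ī = 5 973 333 mm⁴.
Semicircular cap: semicircle r = 70, A = 7696.9 mm², y = 109.709 mm, Ī = 2 635 265 mm⁴.
Centroid: ȳ = ΣA·y / ΣA = 68.3932 mm.
Transfer each piece to the horizontal axis through the centroid using Ī + A·d² with d = y − 68.3932:
  rectangular body: d = -28.3932 mm → contributes +15 002 454 mm⁴
  semicircular cap: d = 41.3158 mm → contributes +15 773 817 mm⁴
Total I = 30 776 271 mm⁴.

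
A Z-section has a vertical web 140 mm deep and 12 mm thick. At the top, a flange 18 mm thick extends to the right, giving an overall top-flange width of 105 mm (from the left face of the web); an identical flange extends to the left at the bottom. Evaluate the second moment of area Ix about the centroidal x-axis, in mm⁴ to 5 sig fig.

Treat the section as a set of non-overlapping primitives; coordinates are from the bounding-box lower-left.
Web: 12 × 140, A = 1 680 mm², y = 70 mm, Ī = 2 744 000 mm⁴.
Top flange (beyond web): 93 × 18, A = 1 674 mm², y = 131 mm, Ī = 45 198 mm⁴.
Bottom flange (beyond web): 93 × 18, A = 1 674 mm², y = 9 mm, Ī = 45 198 mm⁴.
Centroid: ȳ = ΣA·y / ΣA = 70 mm.
Transfer each piece to the centroidal x-axis using Ī + A·d² with d = y − 70:
  web: d = 0 mm → contributes +2 744 000 mm⁴
  top flange (beyond web): d = 61 mm → contributes +6 274 152 mm⁴
  bottom flange (beyond web): d = -61 mm → contributes +6 274 152 mm⁴
Total I = 15 292 304 mm⁴.

Ix ≈ 1.5292 × 10⁷ mm⁴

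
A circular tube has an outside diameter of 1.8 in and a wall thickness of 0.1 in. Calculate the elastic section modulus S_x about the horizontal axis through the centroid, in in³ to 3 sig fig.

S_x ≈ 0.215 in³

Split into non-overlapping primitives; take the origin at the lower-left of the bounding box.
Outer circle: ⌀1.8, A = 2.5447 in², y = 0.9 in, Ī = 0.5153 in⁴.
Bore (subtracted): ⌀1.6, A = 2.0106 in², y = 0.9 in, Ī = 0.3217 in⁴.
By symmetry the centroid is at mid-height, ȳ = 0.9 in.
All pieces are centred on the horizontal axis through the centroid, so I = ΣĪ (holes subtracted) = 0.1936 in⁴.
Extreme fibre distance c = 0.9 in; S = I/c = 0.21511 in³.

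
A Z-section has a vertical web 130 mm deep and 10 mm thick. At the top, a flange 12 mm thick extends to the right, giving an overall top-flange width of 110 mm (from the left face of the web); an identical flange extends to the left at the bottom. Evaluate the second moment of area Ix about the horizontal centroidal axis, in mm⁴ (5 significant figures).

Ix ≈ 1.0214 × 10⁷ mm⁴

Decompose the section into non-overlapping parts with the origin at the bottom-left of its bounding rectangle.
Web: 10 × 130, A = 1 300 mm², y = 65 mm, Ī = 1 830 833 mm⁴.
Top flange (beyond web): 100 × 12, A = 1 200 mm², y = 124 mm, Ī = 14 400 mm⁴.
Bottom flange (beyond web): 100 × 12, A = 1 200 mm², y = 6 mm, Ī = 14 400 mm⁴.
Centroid: ȳ = ΣA·y / ΣA = 65 mm.
Transfer each piece to the horizontal centroidal axis using Ī + A·d² with d = y − 65:
  web: d = 0 mm → contributes +1 830 833 mm⁴
  top flange (beyond web): d = 59 mm → contributes +4 191 600 mm⁴
  bottom flange (beyond web): d = -59 mm → contributes +4 191 600 mm⁴
Total I = 10 214 033 mm⁴.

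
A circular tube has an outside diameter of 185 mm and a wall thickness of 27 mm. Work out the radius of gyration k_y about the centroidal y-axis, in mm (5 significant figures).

Treat the section as a set of non-overlapping primitives; coordinates are from the bounding-box lower-left.
Outer circle: ⌀185, A = 26880.25 mm², x = 92.5 mm, Ī = 57 498 539 mm⁴.
Bore (subtracted): ⌀131, A = 13478.22 mm², x = 92.5 mm, Ī = 14 456 231 mm⁴.
By symmetry the centroid is at mid-width, x̄ = 92.5 mm.
All pieces are centred on the centroidal y-axis, so I = ΣĪ (holes subtracted) = 43 042 308 mm⁴.
Radius of gyration: k = √(I/A) = √(43 042 308 / 13402.03) = 56.6712 mm.

k_y ≈ 56.671 mm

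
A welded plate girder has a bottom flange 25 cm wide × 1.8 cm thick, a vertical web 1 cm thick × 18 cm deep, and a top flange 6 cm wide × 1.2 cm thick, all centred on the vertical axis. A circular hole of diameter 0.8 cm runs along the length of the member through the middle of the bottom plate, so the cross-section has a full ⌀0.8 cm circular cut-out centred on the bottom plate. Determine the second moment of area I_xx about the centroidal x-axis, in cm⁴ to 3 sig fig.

I_xx ≈ 3540 cm⁴

Break the section into simple shapes (no overlaps), measuring from the bottom-left corner of the bounding box.
Bottom plate: 25 × 1.8, A = 45 cm², y = 0.9 cm, Ī = 12.15 cm⁴.
Web plate: 1 × 18, A = 18 cm², y = 10.8 cm, Ī = 486 cm⁴.
Top plate: 6 × 1.2, A = 7.2 cm², y = 20.4 cm, Ī = 0.864 cm⁴.
Hole (subtracted): ⌀0.8, A = 0.50265 cm², y = 0.9 cm, Ī = 0.020106 cm⁴.
Centroid: ȳ = ΣA·y / ΣA = 5.4712 cm.
Transfer each piece to the centroidal x-axis using Ī + A·d² with d = y − 5.4712:
  bottom plate: d = -4.5712 cm → contributes +952.46 cm⁴
  web plate: d = 5.3288 cm → contributes +997.13 cm⁴
  top plate: d = 14.929 cm → contributes +1605.5 cm⁴
  hole: d = -4.5712 cm → contributes −10.523 cm⁴
Total I = 3544.6 cm⁴.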